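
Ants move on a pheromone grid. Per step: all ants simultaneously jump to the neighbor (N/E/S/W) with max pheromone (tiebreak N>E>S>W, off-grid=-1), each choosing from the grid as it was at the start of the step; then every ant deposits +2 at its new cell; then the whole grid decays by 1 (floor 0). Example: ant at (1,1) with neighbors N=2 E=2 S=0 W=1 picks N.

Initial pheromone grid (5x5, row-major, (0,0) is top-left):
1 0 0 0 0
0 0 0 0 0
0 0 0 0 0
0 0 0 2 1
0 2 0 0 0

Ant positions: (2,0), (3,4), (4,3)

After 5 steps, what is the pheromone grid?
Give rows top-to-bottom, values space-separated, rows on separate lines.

After step 1: ants at (1,0),(3,3),(3,3)
  0 0 0 0 0
  1 0 0 0 0
  0 0 0 0 0
  0 0 0 5 0
  0 1 0 0 0
After step 2: ants at (0,0),(2,3),(2,3)
  1 0 0 0 0
  0 0 0 0 0
  0 0 0 3 0
  0 0 0 4 0
  0 0 0 0 0
After step 3: ants at (0,1),(3,3),(3,3)
  0 1 0 0 0
  0 0 0 0 0
  0 0 0 2 0
  0 0 0 7 0
  0 0 0 0 0
After step 4: ants at (0,2),(2,3),(2,3)
  0 0 1 0 0
  0 0 0 0 0
  0 0 0 5 0
  0 0 0 6 0
  0 0 0 0 0
After step 5: ants at (0,3),(3,3),(3,3)
  0 0 0 1 0
  0 0 0 0 0
  0 0 0 4 0
  0 0 0 9 0
  0 0 0 0 0

0 0 0 1 0
0 0 0 0 0
0 0 0 4 0
0 0 0 9 0
0 0 0 0 0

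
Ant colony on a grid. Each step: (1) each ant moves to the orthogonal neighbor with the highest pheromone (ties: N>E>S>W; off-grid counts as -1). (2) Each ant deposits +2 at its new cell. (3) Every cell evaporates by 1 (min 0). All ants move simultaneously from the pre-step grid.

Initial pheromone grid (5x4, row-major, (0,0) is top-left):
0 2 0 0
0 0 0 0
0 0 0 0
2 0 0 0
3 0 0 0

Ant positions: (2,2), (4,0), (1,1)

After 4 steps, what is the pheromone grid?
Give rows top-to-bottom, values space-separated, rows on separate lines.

After step 1: ants at (1,2),(3,0),(0,1)
  0 3 0 0
  0 0 1 0
  0 0 0 0
  3 0 0 0
  2 0 0 0
After step 2: ants at (0,2),(4,0),(0,2)
  0 2 3 0
  0 0 0 0
  0 0 0 0
  2 0 0 0
  3 0 0 0
After step 3: ants at (0,1),(3,0),(0,1)
  0 5 2 0
  0 0 0 0
  0 0 0 0
  3 0 0 0
  2 0 0 0
After step 4: ants at (0,2),(4,0),(0,2)
  0 4 5 0
  0 0 0 0
  0 0 0 0
  2 0 0 0
  3 0 0 0

0 4 5 0
0 0 0 0
0 0 0 0
2 0 0 0
3 0 0 0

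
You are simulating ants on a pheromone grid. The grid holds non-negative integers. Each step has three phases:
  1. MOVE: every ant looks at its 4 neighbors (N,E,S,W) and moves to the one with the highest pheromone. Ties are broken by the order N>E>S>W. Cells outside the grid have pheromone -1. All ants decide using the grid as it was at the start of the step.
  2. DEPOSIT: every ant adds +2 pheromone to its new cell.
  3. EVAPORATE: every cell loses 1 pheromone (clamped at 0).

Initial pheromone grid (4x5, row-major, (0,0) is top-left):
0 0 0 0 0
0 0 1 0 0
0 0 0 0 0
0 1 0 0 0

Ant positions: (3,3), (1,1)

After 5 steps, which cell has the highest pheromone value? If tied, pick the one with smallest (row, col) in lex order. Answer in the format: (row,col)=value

Answer: (1,2)=6

Derivation:
Step 1: ant0:(3,3)->N->(2,3) | ant1:(1,1)->E->(1,2)
  grid max=2 at (1,2)
Step 2: ant0:(2,3)->N->(1,3) | ant1:(1,2)->N->(0,2)
  grid max=1 at (0,2)
Step 3: ant0:(1,3)->W->(1,2) | ant1:(0,2)->S->(1,2)
  grid max=4 at (1,2)
Step 4: ant0:(1,2)->N->(0,2) | ant1:(1,2)->N->(0,2)
  grid max=3 at (0,2)
Step 5: ant0:(0,2)->S->(1,2) | ant1:(0,2)->S->(1,2)
  grid max=6 at (1,2)
Final grid:
  0 0 2 0 0
  0 0 6 0 0
  0 0 0 0 0
  0 0 0 0 0
Max pheromone 6 at (1,2)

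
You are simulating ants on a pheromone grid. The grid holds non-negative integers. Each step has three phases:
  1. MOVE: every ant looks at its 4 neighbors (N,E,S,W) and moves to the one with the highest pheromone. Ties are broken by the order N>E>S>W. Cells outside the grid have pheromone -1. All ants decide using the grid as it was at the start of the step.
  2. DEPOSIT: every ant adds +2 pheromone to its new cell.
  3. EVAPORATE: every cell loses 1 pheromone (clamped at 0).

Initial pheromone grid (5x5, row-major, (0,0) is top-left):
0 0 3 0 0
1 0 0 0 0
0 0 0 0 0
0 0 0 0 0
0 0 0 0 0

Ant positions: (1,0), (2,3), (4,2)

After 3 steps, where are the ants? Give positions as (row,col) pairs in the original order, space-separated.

Step 1: ant0:(1,0)->N->(0,0) | ant1:(2,3)->N->(1,3) | ant2:(4,2)->N->(3,2)
  grid max=2 at (0,2)
Step 2: ant0:(0,0)->E->(0,1) | ant1:(1,3)->N->(0,3) | ant2:(3,2)->N->(2,2)
  grid max=1 at (0,1)
Step 3: ant0:(0,1)->E->(0,2) | ant1:(0,3)->W->(0,2) | ant2:(2,2)->N->(1,2)
  grid max=4 at (0,2)

(0,2) (0,2) (1,2)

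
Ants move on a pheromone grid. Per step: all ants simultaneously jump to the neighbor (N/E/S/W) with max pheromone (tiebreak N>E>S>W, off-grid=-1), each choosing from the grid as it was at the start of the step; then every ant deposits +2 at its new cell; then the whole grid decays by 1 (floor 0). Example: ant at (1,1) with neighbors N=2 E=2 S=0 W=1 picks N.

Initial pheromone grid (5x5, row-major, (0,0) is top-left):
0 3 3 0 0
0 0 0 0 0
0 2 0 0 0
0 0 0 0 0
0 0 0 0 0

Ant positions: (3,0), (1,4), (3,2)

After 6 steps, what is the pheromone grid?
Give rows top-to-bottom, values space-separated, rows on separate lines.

After step 1: ants at (2,0),(0,4),(2,2)
  0 2 2 0 1
  0 0 0 0 0
  1 1 1 0 0
  0 0 0 0 0
  0 0 0 0 0
After step 2: ants at (2,1),(1,4),(2,1)
  0 1 1 0 0
  0 0 0 0 1
  0 4 0 0 0
  0 0 0 0 0
  0 0 0 0 0
After step 3: ants at (1,1),(0,4),(1,1)
  0 0 0 0 1
  0 3 0 0 0
  0 3 0 0 0
  0 0 0 0 0
  0 0 0 0 0
After step 4: ants at (2,1),(1,4),(2,1)
  0 0 0 0 0
  0 2 0 0 1
  0 6 0 0 0
  0 0 0 0 0
  0 0 0 0 0
After step 5: ants at (1,1),(0,4),(1,1)
  0 0 0 0 1
  0 5 0 0 0
  0 5 0 0 0
  0 0 0 0 0
  0 0 0 0 0
After step 6: ants at (2,1),(1,4),(2,1)
  0 0 0 0 0
  0 4 0 0 1
  0 8 0 0 0
  0 0 0 0 0
  0 0 0 0 0

0 0 0 0 0
0 4 0 0 1
0 8 0 0 0
0 0 0 0 0
0 0 0 0 0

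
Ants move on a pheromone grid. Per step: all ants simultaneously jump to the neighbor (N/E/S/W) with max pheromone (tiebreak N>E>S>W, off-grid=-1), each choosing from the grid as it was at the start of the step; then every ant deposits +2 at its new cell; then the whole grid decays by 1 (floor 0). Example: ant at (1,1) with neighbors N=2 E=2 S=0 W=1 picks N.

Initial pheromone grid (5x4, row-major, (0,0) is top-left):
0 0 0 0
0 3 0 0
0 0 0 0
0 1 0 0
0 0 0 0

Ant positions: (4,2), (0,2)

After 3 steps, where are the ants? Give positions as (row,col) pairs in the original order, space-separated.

Step 1: ant0:(4,2)->N->(3,2) | ant1:(0,2)->E->(0,3)
  grid max=2 at (1,1)
Step 2: ant0:(3,2)->N->(2,2) | ant1:(0,3)->S->(1,3)
  grid max=1 at (1,1)
Step 3: ant0:(2,2)->N->(1,2) | ant1:(1,3)->N->(0,3)
  grid max=1 at (0,3)

(1,2) (0,3)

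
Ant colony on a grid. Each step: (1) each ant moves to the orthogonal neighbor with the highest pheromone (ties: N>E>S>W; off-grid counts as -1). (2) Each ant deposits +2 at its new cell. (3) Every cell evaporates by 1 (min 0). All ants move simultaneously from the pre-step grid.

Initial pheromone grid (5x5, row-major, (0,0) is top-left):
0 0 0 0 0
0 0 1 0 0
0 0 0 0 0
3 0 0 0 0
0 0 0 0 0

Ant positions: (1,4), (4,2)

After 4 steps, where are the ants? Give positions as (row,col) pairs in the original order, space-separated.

Step 1: ant0:(1,4)->N->(0,4) | ant1:(4,2)->N->(3,2)
  grid max=2 at (3,0)
Step 2: ant0:(0,4)->S->(1,4) | ant1:(3,2)->N->(2,2)
  grid max=1 at (1,4)
Step 3: ant0:(1,4)->N->(0,4) | ant1:(2,2)->N->(1,2)
  grid max=1 at (0,4)
Step 4: ant0:(0,4)->S->(1,4) | ant1:(1,2)->N->(0,2)
  grid max=1 at (0,2)

(1,4) (0,2)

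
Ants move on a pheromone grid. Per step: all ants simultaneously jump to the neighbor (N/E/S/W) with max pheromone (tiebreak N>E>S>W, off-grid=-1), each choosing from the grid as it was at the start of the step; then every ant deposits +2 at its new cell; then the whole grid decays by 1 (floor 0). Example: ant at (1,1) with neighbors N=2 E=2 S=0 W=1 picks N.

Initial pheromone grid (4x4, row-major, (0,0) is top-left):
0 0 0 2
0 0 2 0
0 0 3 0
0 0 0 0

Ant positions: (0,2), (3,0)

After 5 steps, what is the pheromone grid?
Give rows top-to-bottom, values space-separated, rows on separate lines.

After step 1: ants at (0,3),(2,0)
  0 0 0 3
  0 0 1 0
  1 0 2 0
  0 0 0 0
After step 2: ants at (1,3),(1,0)
  0 0 0 2
  1 0 0 1
  0 0 1 0
  0 0 0 0
After step 3: ants at (0,3),(0,0)
  1 0 0 3
  0 0 0 0
  0 0 0 0
  0 0 0 0
After step 4: ants at (1,3),(0,1)
  0 1 0 2
  0 0 0 1
  0 0 0 0
  0 0 0 0
After step 5: ants at (0,3),(0,2)
  0 0 1 3
  0 0 0 0
  0 0 0 0
  0 0 0 0

0 0 1 3
0 0 0 0
0 0 0 0
0 0 0 0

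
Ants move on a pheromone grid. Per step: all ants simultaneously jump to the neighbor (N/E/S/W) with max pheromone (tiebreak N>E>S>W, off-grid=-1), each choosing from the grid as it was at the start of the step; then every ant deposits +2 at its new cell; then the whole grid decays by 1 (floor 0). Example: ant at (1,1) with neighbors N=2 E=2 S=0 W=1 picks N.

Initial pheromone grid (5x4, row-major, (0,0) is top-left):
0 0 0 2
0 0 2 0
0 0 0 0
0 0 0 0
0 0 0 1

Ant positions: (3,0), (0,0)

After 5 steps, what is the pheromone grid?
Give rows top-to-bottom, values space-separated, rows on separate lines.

After step 1: ants at (2,0),(0,1)
  0 1 0 1
  0 0 1 0
  1 0 0 0
  0 0 0 0
  0 0 0 0
After step 2: ants at (1,0),(0,2)
  0 0 1 0
  1 0 0 0
  0 0 0 0
  0 0 0 0
  0 0 0 0
After step 3: ants at (0,0),(0,3)
  1 0 0 1
  0 0 0 0
  0 0 0 0
  0 0 0 0
  0 0 0 0
After step 4: ants at (0,1),(1,3)
  0 1 0 0
  0 0 0 1
  0 0 0 0
  0 0 0 0
  0 0 0 0
After step 5: ants at (0,2),(0,3)
  0 0 1 1
  0 0 0 0
  0 0 0 0
  0 0 0 0
  0 0 0 0

0 0 1 1
0 0 0 0
0 0 0 0
0 0 0 0
0 0 0 0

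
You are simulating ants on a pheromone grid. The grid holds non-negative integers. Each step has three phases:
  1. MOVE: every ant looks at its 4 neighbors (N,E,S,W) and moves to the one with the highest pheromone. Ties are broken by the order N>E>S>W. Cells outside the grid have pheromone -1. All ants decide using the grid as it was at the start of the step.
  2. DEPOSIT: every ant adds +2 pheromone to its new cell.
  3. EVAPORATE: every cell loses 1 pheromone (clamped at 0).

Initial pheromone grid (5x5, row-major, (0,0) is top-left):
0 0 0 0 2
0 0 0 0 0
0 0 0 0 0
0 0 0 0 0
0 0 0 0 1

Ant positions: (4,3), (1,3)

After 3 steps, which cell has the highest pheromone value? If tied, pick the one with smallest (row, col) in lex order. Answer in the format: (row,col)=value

Step 1: ant0:(4,3)->E->(4,4) | ant1:(1,3)->N->(0,3)
  grid max=2 at (4,4)
Step 2: ant0:(4,4)->N->(3,4) | ant1:(0,3)->E->(0,4)
  grid max=2 at (0,4)
Step 3: ant0:(3,4)->S->(4,4) | ant1:(0,4)->S->(1,4)
  grid max=2 at (4,4)
Final grid:
  0 0 0 0 1
  0 0 0 0 1
  0 0 0 0 0
  0 0 0 0 0
  0 0 0 0 2
Max pheromone 2 at (4,4)

Answer: (4,4)=2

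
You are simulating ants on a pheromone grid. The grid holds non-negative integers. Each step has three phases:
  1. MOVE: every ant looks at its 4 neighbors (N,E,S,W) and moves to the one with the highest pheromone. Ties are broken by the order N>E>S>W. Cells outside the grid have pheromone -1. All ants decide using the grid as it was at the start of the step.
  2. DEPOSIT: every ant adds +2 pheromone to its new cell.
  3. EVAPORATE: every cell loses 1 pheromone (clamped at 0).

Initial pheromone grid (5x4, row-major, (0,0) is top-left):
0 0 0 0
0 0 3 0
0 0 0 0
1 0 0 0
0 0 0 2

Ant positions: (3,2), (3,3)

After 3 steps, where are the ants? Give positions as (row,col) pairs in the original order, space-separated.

Step 1: ant0:(3,2)->N->(2,2) | ant1:(3,3)->S->(4,3)
  grid max=3 at (4,3)
Step 2: ant0:(2,2)->N->(1,2) | ant1:(4,3)->N->(3,3)
  grid max=3 at (1,2)
Step 3: ant0:(1,2)->N->(0,2) | ant1:(3,3)->S->(4,3)
  grid max=3 at (4,3)

(0,2) (4,3)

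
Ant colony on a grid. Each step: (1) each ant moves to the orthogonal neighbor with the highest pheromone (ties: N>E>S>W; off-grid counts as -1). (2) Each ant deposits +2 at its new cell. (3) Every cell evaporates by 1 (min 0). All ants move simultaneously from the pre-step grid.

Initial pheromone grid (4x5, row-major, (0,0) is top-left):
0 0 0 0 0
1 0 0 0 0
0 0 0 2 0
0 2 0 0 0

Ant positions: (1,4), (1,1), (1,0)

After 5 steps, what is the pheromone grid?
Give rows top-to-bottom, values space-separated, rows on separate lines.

After step 1: ants at (0,4),(1,0),(0,0)
  1 0 0 0 1
  2 0 0 0 0
  0 0 0 1 0
  0 1 0 0 0
After step 2: ants at (1,4),(0,0),(1,0)
  2 0 0 0 0
  3 0 0 0 1
  0 0 0 0 0
  0 0 0 0 0
After step 3: ants at (0,4),(1,0),(0,0)
  3 0 0 0 1
  4 0 0 0 0
  0 0 0 0 0
  0 0 0 0 0
After step 4: ants at (1,4),(0,0),(1,0)
  4 0 0 0 0
  5 0 0 0 1
  0 0 0 0 0
  0 0 0 0 0
After step 5: ants at (0,4),(1,0),(0,0)
  5 0 0 0 1
  6 0 0 0 0
  0 0 0 0 0
  0 0 0 0 0

5 0 0 0 1
6 0 0 0 0
0 0 0 0 0
0 0 0 0 0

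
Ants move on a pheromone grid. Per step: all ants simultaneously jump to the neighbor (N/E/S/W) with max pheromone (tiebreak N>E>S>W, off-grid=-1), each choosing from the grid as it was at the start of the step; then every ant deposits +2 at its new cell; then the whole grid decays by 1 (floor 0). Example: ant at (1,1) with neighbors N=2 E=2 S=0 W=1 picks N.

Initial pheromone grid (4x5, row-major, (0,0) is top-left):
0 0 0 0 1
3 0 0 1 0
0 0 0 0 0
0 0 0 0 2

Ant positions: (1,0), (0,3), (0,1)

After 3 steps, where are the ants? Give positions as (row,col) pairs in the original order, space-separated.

Step 1: ant0:(1,0)->N->(0,0) | ant1:(0,3)->E->(0,4) | ant2:(0,1)->E->(0,2)
  grid max=2 at (0,4)
Step 2: ant0:(0,0)->S->(1,0) | ant1:(0,4)->S->(1,4) | ant2:(0,2)->E->(0,3)
  grid max=3 at (1,0)
Step 3: ant0:(1,0)->N->(0,0) | ant1:(1,4)->N->(0,4) | ant2:(0,3)->E->(0,4)
  grid max=4 at (0,4)

(0,0) (0,4) (0,4)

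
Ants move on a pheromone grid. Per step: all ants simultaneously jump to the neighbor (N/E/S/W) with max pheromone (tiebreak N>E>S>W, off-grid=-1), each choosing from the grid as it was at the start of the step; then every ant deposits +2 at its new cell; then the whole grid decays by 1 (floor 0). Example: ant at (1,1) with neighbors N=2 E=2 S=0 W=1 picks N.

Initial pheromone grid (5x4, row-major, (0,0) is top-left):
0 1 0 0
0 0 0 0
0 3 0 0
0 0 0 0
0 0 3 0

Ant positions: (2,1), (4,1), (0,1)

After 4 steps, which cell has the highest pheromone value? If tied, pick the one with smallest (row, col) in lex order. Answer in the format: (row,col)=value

Answer: (2,1)=3

Derivation:
Step 1: ant0:(2,1)->N->(1,1) | ant1:(4,1)->E->(4,2) | ant2:(0,1)->E->(0,2)
  grid max=4 at (4,2)
Step 2: ant0:(1,1)->S->(2,1) | ant1:(4,2)->N->(3,2) | ant2:(0,2)->E->(0,3)
  grid max=3 at (2,1)
Step 3: ant0:(2,1)->N->(1,1) | ant1:(3,2)->S->(4,2) | ant2:(0,3)->S->(1,3)
  grid max=4 at (4,2)
Step 4: ant0:(1,1)->S->(2,1) | ant1:(4,2)->N->(3,2) | ant2:(1,3)->N->(0,3)
  grid max=3 at (2,1)
Final grid:
  0 0 0 1
  0 0 0 0
  0 3 0 0
  0 0 1 0
  0 0 3 0
Max pheromone 3 at (2,1)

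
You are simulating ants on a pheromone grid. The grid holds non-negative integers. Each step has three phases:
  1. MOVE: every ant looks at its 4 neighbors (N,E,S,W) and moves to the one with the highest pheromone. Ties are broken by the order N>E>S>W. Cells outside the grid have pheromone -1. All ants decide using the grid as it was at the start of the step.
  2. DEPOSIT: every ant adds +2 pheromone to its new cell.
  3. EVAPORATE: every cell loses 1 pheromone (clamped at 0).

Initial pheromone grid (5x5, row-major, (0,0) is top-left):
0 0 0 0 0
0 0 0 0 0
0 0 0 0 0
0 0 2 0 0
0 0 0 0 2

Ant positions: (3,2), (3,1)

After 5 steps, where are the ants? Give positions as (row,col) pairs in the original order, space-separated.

Step 1: ant0:(3,2)->N->(2,2) | ant1:(3,1)->E->(3,2)
  grid max=3 at (3,2)
Step 2: ant0:(2,2)->S->(3,2) | ant1:(3,2)->N->(2,2)
  grid max=4 at (3,2)
Step 3: ant0:(3,2)->N->(2,2) | ant1:(2,2)->S->(3,2)
  grid max=5 at (3,2)
Step 4: ant0:(2,2)->S->(3,2) | ant1:(3,2)->N->(2,2)
  grid max=6 at (3,2)
Step 5: ant0:(3,2)->N->(2,2) | ant1:(2,2)->S->(3,2)
  grid max=7 at (3,2)

(2,2) (3,2)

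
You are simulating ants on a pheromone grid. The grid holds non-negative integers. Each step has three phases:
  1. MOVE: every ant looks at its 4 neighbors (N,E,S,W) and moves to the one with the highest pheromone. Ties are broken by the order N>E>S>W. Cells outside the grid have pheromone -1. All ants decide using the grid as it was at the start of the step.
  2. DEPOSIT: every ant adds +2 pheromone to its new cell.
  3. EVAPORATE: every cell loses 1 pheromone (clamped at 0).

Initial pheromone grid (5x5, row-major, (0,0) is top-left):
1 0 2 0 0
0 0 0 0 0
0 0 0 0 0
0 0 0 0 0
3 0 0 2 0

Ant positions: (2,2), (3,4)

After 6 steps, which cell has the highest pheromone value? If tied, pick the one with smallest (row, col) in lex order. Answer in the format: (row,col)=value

Step 1: ant0:(2,2)->N->(1,2) | ant1:(3,4)->N->(2,4)
  grid max=2 at (4,0)
Step 2: ant0:(1,2)->N->(0,2) | ant1:(2,4)->N->(1,4)
  grid max=2 at (0,2)
Step 3: ant0:(0,2)->E->(0,3) | ant1:(1,4)->N->(0,4)
  grid max=1 at (0,2)
Step 4: ant0:(0,3)->E->(0,4) | ant1:(0,4)->W->(0,3)
  grid max=2 at (0,3)
Step 5: ant0:(0,4)->W->(0,3) | ant1:(0,3)->E->(0,4)
  grid max=3 at (0,3)
Step 6: ant0:(0,3)->E->(0,4) | ant1:(0,4)->W->(0,3)
  grid max=4 at (0,3)
Final grid:
  0 0 0 4 4
  0 0 0 0 0
  0 0 0 0 0
  0 0 0 0 0
  0 0 0 0 0
Max pheromone 4 at (0,3)

Answer: (0,3)=4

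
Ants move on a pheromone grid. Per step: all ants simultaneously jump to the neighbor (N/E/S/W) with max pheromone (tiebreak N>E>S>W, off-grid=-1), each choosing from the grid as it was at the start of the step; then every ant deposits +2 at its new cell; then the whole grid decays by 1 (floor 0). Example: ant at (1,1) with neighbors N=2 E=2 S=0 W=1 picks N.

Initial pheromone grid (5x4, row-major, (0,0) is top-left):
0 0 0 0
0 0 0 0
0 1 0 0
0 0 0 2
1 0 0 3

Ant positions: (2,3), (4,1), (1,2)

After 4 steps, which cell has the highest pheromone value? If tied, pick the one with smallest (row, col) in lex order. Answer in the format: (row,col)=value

Step 1: ant0:(2,3)->S->(3,3) | ant1:(4,1)->W->(4,0) | ant2:(1,2)->N->(0,2)
  grid max=3 at (3,3)
Step 2: ant0:(3,3)->S->(4,3) | ant1:(4,0)->N->(3,0) | ant2:(0,2)->E->(0,3)
  grid max=3 at (4,3)
Step 3: ant0:(4,3)->N->(3,3) | ant1:(3,0)->S->(4,0) | ant2:(0,3)->S->(1,3)
  grid max=3 at (3,3)
Step 4: ant0:(3,3)->S->(4,3) | ant1:(4,0)->N->(3,0) | ant2:(1,3)->N->(0,3)
  grid max=3 at (4,3)
Final grid:
  0 0 0 1
  0 0 0 0
  0 0 0 0
  1 0 0 2
  1 0 0 3
Max pheromone 3 at (4,3)

Answer: (4,3)=3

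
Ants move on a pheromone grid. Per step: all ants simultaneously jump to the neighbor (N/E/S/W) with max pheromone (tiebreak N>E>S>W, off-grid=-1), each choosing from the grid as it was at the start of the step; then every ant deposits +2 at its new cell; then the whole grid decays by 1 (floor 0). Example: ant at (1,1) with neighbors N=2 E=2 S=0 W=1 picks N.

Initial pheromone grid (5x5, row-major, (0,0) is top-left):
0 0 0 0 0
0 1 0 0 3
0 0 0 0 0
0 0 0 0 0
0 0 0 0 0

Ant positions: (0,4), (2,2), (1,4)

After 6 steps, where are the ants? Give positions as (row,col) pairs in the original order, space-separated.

Step 1: ant0:(0,4)->S->(1,4) | ant1:(2,2)->N->(1,2) | ant2:(1,4)->N->(0,4)
  grid max=4 at (1,4)
Step 2: ant0:(1,4)->N->(0,4) | ant1:(1,2)->N->(0,2) | ant2:(0,4)->S->(1,4)
  grid max=5 at (1,4)
Step 3: ant0:(0,4)->S->(1,4) | ant1:(0,2)->E->(0,3) | ant2:(1,4)->N->(0,4)
  grid max=6 at (1,4)
Step 4: ant0:(1,4)->N->(0,4) | ant1:(0,3)->E->(0,4) | ant2:(0,4)->S->(1,4)
  grid max=7 at (1,4)
Step 5: ant0:(0,4)->S->(1,4) | ant1:(0,4)->S->(1,4) | ant2:(1,4)->N->(0,4)
  grid max=10 at (1,4)
Step 6: ant0:(1,4)->N->(0,4) | ant1:(1,4)->N->(0,4) | ant2:(0,4)->S->(1,4)
  grid max=11 at (1,4)

(0,4) (0,4) (1,4)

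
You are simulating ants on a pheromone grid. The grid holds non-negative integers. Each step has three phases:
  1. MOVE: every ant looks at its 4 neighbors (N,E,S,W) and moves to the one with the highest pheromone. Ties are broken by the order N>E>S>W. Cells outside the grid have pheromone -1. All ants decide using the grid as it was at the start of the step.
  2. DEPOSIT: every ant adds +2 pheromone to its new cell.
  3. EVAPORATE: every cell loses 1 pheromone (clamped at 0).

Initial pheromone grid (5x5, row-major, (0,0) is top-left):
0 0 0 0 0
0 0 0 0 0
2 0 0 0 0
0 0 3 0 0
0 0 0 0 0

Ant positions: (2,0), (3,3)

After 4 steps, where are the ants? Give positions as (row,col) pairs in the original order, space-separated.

Step 1: ant0:(2,0)->N->(1,0) | ant1:(3,3)->W->(3,2)
  grid max=4 at (3,2)
Step 2: ant0:(1,0)->S->(2,0) | ant1:(3,2)->N->(2,2)
  grid max=3 at (3,2)
Step 3: ant0:(2,0)->N->(1,0) | ant1:(2,2)->S->(3,2)
  grid max=4 at (3,2)
Step 4: ant0:(1,0)->S->(2,0) | ant1:(3,2)->N->(2,2)
  grid max=3 at (3,2)

(2,0) (2,2)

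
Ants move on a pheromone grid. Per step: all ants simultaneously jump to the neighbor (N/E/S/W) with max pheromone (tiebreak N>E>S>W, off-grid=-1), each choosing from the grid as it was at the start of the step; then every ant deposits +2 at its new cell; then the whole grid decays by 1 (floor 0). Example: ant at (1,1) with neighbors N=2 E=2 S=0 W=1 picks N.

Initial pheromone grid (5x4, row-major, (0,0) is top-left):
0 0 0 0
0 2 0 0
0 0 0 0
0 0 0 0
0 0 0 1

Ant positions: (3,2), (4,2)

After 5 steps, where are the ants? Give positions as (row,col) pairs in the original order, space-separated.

Step 1: ant0:(3,2)->N->(2,2) | ant1:(4,2)->E->(4,3)
  grid max=2 at (4,3)
Step 2: ant0:(2,2)->N->(1,2) | ant1:(4,3)->N->(3,3)
  grid max=1 at (1,2)
Step 3: ant0:(1,2)->N->(0,2) | ant1:(3,3)->S->(4,3)
  grid max=2 at (4,3)
Step 4: ant0:(0,2)->E->(0,3) | ant1:(4,3)->N->(3,3)
  grid max=1 at (0,3)
Step 5: ant0:(0,3)->S->(1,3) | ant1:(3,3)->S->(4,3)
  grid max=2 at (4,3)

(1,3) (4,3)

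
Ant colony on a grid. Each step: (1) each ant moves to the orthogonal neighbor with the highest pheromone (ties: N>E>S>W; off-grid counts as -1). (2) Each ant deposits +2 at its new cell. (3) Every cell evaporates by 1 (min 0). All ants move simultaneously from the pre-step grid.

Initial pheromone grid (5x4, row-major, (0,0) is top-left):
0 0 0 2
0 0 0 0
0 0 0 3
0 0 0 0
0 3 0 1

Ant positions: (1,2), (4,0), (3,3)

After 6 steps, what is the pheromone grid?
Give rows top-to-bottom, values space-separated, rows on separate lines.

After step 1: ants at (0,2),(4,1),(2,3)
  0 0 1 1
  0 0 0 0
  0 0 0 4
  0 0 0 0
  0 4 0 0
After step 2: ants at (0,3),(3,1),(1,3)
  0 0 0 2
  0 0 0 1
  0 0 0 3
  0 1 0 0
  0 3 0 0
After step 3: ants at (1,3),(4,1),(2,3)
  0 0 0 1
  0 0 0 2
  0 0 0 4
  0 0 0 0
  0 4 0 0
After step 4: ants at (2,3),(3,1),(1,3)
  0 0 0 0
  0 0 0 3
  0 0 0 5
  0 1 0 0
  0 3 0 0
After step 5: ants at (1,3),(4,1),(2,3)
  0 0 0 0
  0 0 0 4
  0 0 0 6
  0 0 0 0
  0 4 0 0
After step 6: ants at (2,3),(3,1),(1,3)
  0 0 0 0
  0 0 0 5
  0 0 0 7
  0 1 0 0
  0 3 0 0

0 0 0 0
0 0 0 5
0 0 0 7
0 1 0 0
0 3 0 0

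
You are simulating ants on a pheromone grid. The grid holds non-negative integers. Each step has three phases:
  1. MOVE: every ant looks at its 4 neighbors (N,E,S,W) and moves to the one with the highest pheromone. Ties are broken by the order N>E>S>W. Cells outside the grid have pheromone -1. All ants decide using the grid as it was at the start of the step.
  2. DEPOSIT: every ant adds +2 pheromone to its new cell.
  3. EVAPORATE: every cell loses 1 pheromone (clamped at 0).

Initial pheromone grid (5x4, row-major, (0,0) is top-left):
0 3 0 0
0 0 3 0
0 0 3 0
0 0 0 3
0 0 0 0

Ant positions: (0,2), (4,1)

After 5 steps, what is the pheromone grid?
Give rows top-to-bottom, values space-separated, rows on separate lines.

After step 1: ants at (1,2),(3,1)
  0 2 0 0
  0 0 4 0
  0 0 2 0
  0 1 0 2
  0 0 0 0
After step 2: ants at (2,2),(2,1)
  0 1 0 0
  0 0 3 0
  0 1 3 0
  0 0 0 1
  0 0 0 0
After step 3: ants at (1,2),(2,2)
  0 0 0 0
  0 0 4 0
  0 0 4 0
  0 0 0 0
  0 0 0 0
After step 4: ants at (2,2),(1,2)
  0 0 0 0
  0 0 5 0
  0 0 5 0
  0 0 0 0
  0 0 0 0
After step 5: ants at (1,2),(2,2)
  0 0 0 0
  0 0 6 0
  0 0 6 0
  0 0 0 0
  0 0 0 0

0 0 0 0
0 0 6 0
0 0 6 0
0 0 0 0
0 0 0 0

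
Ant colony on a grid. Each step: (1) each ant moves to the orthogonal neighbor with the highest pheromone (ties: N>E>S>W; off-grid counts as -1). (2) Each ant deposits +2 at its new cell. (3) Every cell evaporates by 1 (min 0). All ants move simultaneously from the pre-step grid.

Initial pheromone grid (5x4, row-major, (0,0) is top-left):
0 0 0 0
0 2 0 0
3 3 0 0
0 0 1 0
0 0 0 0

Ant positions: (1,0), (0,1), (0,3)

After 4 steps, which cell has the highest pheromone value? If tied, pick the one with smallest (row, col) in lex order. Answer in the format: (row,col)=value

Step 1: ant0:(1,0)->S->(2,0) | ant1:(0,1)->S->(1,1) | ant2:(0,3)->S->(1,3)
  grid max=4 at (2,0)
Step 2: ant0:(2,0)->E->(2,1) | ant1:(1,1)->S->(2,1) | ant2:(1,3)->N->(0,3)
  grid max=5 at (2,1)
Step 3: ant0:(2,1)->W->(2,0) | ant1:(2,1)->W->(2,0) | ant2:(0,3)->S->(1,3)
  grid max=6 at (2,0)
Step 4: ant0:(2,0)->E->(2,1) | ant1:(2,0)->E->(2,1) | ant2:(1,3)->N->(0,3)
  grid max=7 at (2,1)
Final grid:
  0 0 0 1
  0 0 0 0
  5 7 0 0
  0 0 0 0
  0 0 0 0
Max pheromone 7 at (2,1)

Answer: (2,1)=7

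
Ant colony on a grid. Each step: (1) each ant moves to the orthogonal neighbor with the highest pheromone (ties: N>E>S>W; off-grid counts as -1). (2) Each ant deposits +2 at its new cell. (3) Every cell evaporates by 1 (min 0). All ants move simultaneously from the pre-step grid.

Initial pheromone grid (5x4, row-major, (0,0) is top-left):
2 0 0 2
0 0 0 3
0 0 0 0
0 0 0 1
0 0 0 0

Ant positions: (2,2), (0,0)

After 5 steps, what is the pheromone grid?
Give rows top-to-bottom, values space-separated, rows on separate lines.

After step 1: ants at (1,2),(0,1)
  1 1 0 1
  0 0 1 2
  0 0 0 0
  0 0 0 0
  0 0 0 0
After step 2: ants at (1,3),(0,0)
  2 0 0 0
  0 0 0 3
  0 0 0 0
  0 0 0 0
  0 0 0 0
After step 3: ants at (0,3),(0,1)
  1 1 0 1
  0 0 0 2
  0 0 0 0
  0 0 0 0
  0 0 0 0
After step 4: ants at (1,3),(0,0)
  2 0 0 0
  0 0 0 3
  0 0 0 0
  0 0 0 0
  0 0 0 0
After step 5: ants at (0,3),(0,1)
  1 1 0 1
  0 0 0 2
  0 0 0 0
  0 0 0 0
  0 0 0 0

1 1 0 1
0 0 0 2
0 0 0 0
0 0 0 0
0 0 0 0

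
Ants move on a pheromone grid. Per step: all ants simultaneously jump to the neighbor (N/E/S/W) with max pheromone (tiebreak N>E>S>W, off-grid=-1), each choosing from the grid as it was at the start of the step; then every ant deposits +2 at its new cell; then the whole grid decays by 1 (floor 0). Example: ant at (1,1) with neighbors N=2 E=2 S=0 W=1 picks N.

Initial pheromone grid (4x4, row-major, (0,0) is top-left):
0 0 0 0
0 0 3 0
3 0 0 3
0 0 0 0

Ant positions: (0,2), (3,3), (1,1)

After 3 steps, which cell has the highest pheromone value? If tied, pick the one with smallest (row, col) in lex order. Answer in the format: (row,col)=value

Step 1: ant0:(0,2)->S->(1,2) | ant1:(3,3)->N->(2,3) | ant2:(1,1)->E->(1,2)
  grid max=6 at (1,2)
Step 2: ant0:(1,2)->N->(0,2) | ant1:(2,3)->N->(1,3) | ant2:(1,2)->N->(0,2)
  grid max=5 at (1,2)
Step 3: ant0:(0,2)->S->(1,2) | ant1:(1,3)->W->(1,2) | ant2:(0,2)->S->(1,2)
  grid max=10 at (1,2)
Final grid:
  0 0 2 0
  0 0 10 0
  0 0 0 2
  0 0 0 0
Max pheromone 10 at (1,2)

Answer: (1,2)=10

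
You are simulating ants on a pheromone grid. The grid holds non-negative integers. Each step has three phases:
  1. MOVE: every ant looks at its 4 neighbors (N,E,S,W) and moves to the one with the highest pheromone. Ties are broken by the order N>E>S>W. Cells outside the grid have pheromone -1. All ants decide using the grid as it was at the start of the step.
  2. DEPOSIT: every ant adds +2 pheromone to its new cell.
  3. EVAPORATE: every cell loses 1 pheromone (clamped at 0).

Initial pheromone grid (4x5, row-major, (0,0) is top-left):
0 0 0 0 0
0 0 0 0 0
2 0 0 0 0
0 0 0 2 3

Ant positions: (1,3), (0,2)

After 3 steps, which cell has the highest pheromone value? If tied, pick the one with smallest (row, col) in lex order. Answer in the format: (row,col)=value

Step 1: ant0:(1,3)->N->(0,3) | ant1:(0,2)->E->(0,3)
  grid max=3 at (0,3)
Step 2: ant0:(0,3)->E->(0,4) | ant1:(0,3)->E->(0,4)
  grid max=3 at (0,4)
Step 3: ant0:(0,4)->W->(0,3) | ant1:(0,4)->W->(0,3)
  grid max=5 at (0,3)
Final grid:
  0 0 0 5 2
  0 0 0 0 0
  0 0 0 0 0
  0 0 0 0 0
Max pheromone 5 at (0,3)

Answer: (0,3)=5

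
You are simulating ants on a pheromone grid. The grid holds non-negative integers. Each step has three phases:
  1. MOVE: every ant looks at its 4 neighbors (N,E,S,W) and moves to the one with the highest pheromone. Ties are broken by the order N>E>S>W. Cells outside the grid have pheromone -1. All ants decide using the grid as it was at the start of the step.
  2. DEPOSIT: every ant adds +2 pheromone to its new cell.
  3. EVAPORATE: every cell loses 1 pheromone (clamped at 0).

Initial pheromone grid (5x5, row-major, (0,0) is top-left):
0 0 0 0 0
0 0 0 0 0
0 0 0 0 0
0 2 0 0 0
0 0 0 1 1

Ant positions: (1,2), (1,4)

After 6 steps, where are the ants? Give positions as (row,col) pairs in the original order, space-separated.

Step 1: ant0:(1,2)->N->(0,2) | ant1:(1,4)->N->(0,4)
  grid max=1 at (0,2)
Step 2: ant0:(0,2)->E->(0,3) | ant1:(0,4)->S->(1,4)
  grid max=1 at (0,3)
Step 3: ant0:(0,3)->E->(0,4) | ant1:(1,4)->N->(0,4)
  grid max=3 at (0,4)
Step 4: ant0:(0,4)->S->(1,4) | ant1:(0,4)->S->(1,4)
  grid max=3 at (1,4)
Step 5: ant0:(1,4)->N->(0,4) | ant1:(1,4)->N->(0,4)
  grid max=5 at (0,4)
Step 6: ant0:(0,4)->S->(1,4) | ant1:(0,4)->S->(1,4)
  grid max=5 at (1,4)

(1,4) (1,4)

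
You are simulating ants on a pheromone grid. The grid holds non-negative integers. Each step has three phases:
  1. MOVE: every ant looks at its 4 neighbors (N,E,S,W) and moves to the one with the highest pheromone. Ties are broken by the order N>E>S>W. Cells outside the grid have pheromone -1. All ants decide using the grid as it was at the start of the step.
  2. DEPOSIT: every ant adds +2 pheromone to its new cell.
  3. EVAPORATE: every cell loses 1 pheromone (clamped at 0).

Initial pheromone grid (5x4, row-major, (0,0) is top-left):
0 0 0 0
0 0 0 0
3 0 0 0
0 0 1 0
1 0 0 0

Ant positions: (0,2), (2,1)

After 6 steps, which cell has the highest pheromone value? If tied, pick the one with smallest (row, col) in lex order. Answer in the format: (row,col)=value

Answer: (2,0)=3

Derivation:
Step 1: ant0:(0,2)->E->(0,3) | ant1:(2,1)->W->(2,0)
  grid max=4 at (2,0)
Step 2: ant0:(0,3)->S->(1,3) | ant1:(2,0)->N->(1,0)
  grid max=3 at (2,0)
Step 3: ant0:(1,3)->N->(0,3) | ant1:(1,0)->S->(2,0)
  grid max=4 at (2,0)
Step 4: ant0:(0,3)->S->(1,3) | ant1:(2,0)->N->(1,0)
  grid max=3 at (2,0)
Step 5: ant0:(1,3)->N->(0,3) | ant1:(1,0)->S->(2,0)
  grid max=4 at (2,0)
Step 6: ant0:(0,3)->S->(1,3) | ant1:(2,0)->N->(1,0)
  grid max=3 at (2,0)
Final grid:
  0 0 0 0
  1 0 0 1
  3 0 0 0
  0 0 0 0
  0 0 0 0
Max pheromone 3 at (2,0)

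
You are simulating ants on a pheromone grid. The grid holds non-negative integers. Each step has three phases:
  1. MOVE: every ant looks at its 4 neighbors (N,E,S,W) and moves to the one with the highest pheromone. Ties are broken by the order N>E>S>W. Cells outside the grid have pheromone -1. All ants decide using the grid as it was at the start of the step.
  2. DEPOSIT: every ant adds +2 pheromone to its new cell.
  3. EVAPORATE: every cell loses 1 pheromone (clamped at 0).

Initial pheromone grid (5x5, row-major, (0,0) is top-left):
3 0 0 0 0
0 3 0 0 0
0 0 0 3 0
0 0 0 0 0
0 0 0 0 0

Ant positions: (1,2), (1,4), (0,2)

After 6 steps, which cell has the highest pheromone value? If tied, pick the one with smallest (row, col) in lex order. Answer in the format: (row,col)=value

Step 1: ant0:(1,2)->W->(1,1) | ant1:(1,4)->N->(0,4) | ant2:(0,2)->E->(0,3)
  grid max=4 at (1,1)
Step 2: ant0:(1,1)->N->(0,1) | ant1:(0,4)->W->(0,3) | ant2:(0,3)->E->(0,4)
  grid max=3 at (1,1)
Step 3: ant0:(0,1)->S->(1,1) | ant1:(0,3)->E->(0,4) | ant2:(0,4)->W->(0,3)
  grid max=4 at (1,1)
Step 4: ant0:(1,1)->N->(0,1) | ant1:(0,4)->W->(0,3) | ant2:(0,3)->E->(0,4)
  grid max=4 at (0,3)
Step 5: ant0:(0,1)->S->(1,1) | ant1:(0,3)->E->(0,4) | ant2:(0,4)->W->(0,3)
  grid max=5 at (0,3)
Step 6: ant0:(1,1)->N->(0,1) | ant1:(0,4)->W->(0,3) | ant2:(0,3)->E->(0,4)
  grid max=6 at (0,3)
Final grid:
  0 1 0 6 6
  0 3 0 0 0
  0 0 0 0 0
  0 0 0 0 0
  0 0 0 0 0
Max pheromone 6 at (0,3)

Answer: (0,3)=6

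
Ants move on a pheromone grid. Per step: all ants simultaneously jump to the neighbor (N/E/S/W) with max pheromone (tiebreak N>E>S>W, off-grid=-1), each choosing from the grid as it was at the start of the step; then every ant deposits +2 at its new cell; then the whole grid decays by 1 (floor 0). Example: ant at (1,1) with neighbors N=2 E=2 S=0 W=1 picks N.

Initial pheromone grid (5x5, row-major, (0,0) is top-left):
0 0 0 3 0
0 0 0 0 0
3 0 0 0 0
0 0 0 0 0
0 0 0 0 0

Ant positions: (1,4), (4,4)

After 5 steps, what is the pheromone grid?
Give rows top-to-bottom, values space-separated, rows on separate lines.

After step 1: ants at (0,4),(3,4)
  0 0 0 2 1
  0 0 0 0 0
  2 0 0 0 0
  0 0 0 0 1
  0 0 0 0 0
After step 2: ants at (0,3),(2,4)
  0 0 0 3 0
  0 0 0 0 0
  1 0 0 0 1
  0 0 0 0 0
  0 0 0 0 0
After step 3: ants at (0,4),(1,4)
  0 0 0 2 1
  0 0 0 0 1
  0 0 0 0 0
  0 0 0 0 0
  0 0 0 0 0
After step 4: ants at (0,3),(0,4)
  0 0 0 3 2
  0 0 0 0 0
  0 0 0 0 0
  0 0 0 0 0
  0 0 0 0 0
After step 5: ants at (0,4),(0,3)
  0 0 0 4 3
  0 0 0 0 0
  0 0 0 0 0
  0 0 0 0 0
  0 0 0 0 0

0 0 0 4 3
0 0 0 0 0
0 0 0 0 0
0 0 0 0 0
0 0 0 0 0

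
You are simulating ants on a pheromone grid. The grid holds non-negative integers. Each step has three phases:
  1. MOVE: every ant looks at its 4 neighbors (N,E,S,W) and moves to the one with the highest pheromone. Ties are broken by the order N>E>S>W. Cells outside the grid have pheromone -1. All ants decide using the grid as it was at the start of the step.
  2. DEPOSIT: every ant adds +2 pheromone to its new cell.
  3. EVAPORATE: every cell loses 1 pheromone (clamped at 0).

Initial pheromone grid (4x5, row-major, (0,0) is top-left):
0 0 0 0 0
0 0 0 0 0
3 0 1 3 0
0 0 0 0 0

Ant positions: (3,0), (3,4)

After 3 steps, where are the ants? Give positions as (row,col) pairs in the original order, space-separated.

Step 1: ant0:(3,0)->N->(2,0) | ant1:(3,4)->N->(2,4)
  grid max=4 at (2,0)
Step 2: ant0:(2,0)->N->(1,0) | ant1:(2,4)->W->(2,3)
  grid max=3 at (2,0)
Step 3: ant0:(1,0)->S->(2,0) | ant1:(2,3)->N->(1,3)
  grid max=4 at (2,0)

(2,0) (1,3)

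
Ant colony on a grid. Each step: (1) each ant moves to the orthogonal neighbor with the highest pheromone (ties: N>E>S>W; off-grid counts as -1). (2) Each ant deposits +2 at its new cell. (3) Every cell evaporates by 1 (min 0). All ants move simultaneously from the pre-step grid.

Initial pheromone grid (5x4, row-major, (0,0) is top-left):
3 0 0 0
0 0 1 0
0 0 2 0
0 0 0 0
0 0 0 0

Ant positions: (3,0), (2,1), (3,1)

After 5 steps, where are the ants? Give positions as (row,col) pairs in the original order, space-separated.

Step 1: ant0:(3,0)->N->(2,0) | ant1:(2,1)->E->(2,2) | ant2:(3,1)->N->(2,1)
  grid max=3 at (2,2)
Step 2: ant0:(2,0)->E->(2,1) | ant1:(2,2)->W->(2,1) | ant2:(2,1)->E->(2,2)
  grid max=4 at (2,1)
Step 3: ant0:(2,1)->E->(2,2) | ant1:(2,1)->E->(2,2) | ant2:(2,2)->W->(2,1)
  grid max=7 at (2,2)
Step 4: ant0:(2,2)->W->(2,1) | ant1:(2,2)->W->(2,1) | ant2:(2,1)->E->(2,2)
  grid max=8 at (2,1)
Step 5: ant0:(2,1)->E->(2,2) | ant1:(2,1)->E->(2,2) | ant2:(2,2)->W->(2,1)
  grid max=11 at (2,2)

(2,2) (2,2) (2,1)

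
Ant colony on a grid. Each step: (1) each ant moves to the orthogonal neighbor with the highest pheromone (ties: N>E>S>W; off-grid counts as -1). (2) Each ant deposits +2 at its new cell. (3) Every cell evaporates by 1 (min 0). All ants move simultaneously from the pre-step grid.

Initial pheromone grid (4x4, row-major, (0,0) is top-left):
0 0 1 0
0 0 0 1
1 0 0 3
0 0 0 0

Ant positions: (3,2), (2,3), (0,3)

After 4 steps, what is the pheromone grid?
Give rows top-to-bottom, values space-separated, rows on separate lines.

After step 1: ants at (2,2),(1,3),(1,3)
  0 0 0 0
  0 0 0 4
  0 0 1 2
  0 0 0 0
After step 2: ants at (2,3),(2,3),(2,3)
  0 0 0 0
  0 0 0 3
  0 0 0 7
  0 0 0 0
After step 3: ants at (1,3),(1,3),(1,3)
  0 0 0 0
  0 0 0 8
  0 0 0 6
  0 0 0 0
After step 4: ants at (2,3),(2,3),(2,3)
  0 0 0 0
  0 0 0 7
  0 0 0 11
  0 0 0 0

0 0 0 0
0 0 0 7
0 0 0 11
0 0 0 0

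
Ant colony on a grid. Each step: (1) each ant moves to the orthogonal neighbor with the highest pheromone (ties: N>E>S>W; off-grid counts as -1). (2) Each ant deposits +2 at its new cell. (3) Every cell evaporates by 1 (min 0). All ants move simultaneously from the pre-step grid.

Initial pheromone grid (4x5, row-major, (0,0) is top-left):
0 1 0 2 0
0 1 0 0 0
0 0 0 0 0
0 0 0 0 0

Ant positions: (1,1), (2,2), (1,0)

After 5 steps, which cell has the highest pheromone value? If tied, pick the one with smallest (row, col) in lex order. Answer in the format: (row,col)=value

Answer: (0,1)=10

Derivation:
Step 1: ant0:(1,1)->N->(0,1) | ant1:(2,2)->N->(1,2) | ant2:(1,0)->E->(1,1)
  grid max=2 at (0,1)
Step 2: ant0:(0,1)->S->(1,1) | ant1:(1,2)->W->(1,1) | ant2:(1,1)->N->(0,1)
  grid max=5 at (1,1)
Step 3: ant0:(1,1)->N->(0,1) | ant1:(1,1)->N->(0,1) | ant2:(0,1)->S->(1,1)
  grid max=6 at (0,1)
Step 4: ant0:(0,1)->S->(1,1) | ant1:(0,1)->S->(1,1) | ant2:(1,1)->N->(0,1)
  grid max=9 at (1,1)
Step 5: ant0:(1,1)->N->(0,1) | ant1:(1,1)->N->(0,1) | ant2:(0,1)->S->(1,1)
  grid max=10 at (0,1)
Final grid:
  0 10 0 0 0
  0 10 0 0 0
  0 0 0 0 0
  0 0 0 0 0
Max pheromone 10 at (0,1)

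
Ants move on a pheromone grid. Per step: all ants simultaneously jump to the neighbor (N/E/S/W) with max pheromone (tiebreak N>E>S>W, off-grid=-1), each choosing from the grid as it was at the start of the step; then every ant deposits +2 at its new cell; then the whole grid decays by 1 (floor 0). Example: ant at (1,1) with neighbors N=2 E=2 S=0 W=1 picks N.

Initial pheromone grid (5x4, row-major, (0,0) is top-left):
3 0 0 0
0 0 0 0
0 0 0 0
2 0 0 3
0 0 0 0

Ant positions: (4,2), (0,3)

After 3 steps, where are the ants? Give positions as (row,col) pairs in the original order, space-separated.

Step 1: ant0:(4,2)->N->(3,2) | ant1:(0,3)->S->(1,3)
  grid max=2 at (0,0)
Step 2: ant0:(3,2)->E->(3,3) | ant1:(1,3)->N->(0,3)
  grid max=3 at (3,3)
Step 3: ant0:(3,3)->N->(2,3) | ant1:(0,3)->S->(1,3)
  grid max=2 at (3,3)

(2,3) (1,3)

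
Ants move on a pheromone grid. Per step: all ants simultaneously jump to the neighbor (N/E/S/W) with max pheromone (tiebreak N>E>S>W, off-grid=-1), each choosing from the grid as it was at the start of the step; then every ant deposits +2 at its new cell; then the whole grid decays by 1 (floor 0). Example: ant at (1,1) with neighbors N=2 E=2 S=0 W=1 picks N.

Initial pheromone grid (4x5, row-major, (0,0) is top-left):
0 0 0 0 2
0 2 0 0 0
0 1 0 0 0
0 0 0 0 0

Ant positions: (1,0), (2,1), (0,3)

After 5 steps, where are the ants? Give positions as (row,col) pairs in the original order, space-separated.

Step 1: ant0:(1,0)->E->(1,1) | ant1:(2,1)->N->(1,1) | ant2:(0,3)->E->(0,4)
  grid max=5 at (1,1)
Step 2: ant0:(1,1)->N->(0,1) | ant1:(1,1)->N->(0,1) | ant2:(0,4)->S->(1,4)
  grid max=4 at (1,1)
Step 3: ant0:(0,1)->S->(1,1) | ant1:(0,1)->S->(1,1) | ant2:(1,4)->N->(0,4)
  grid max=7 at (1,1)
Step 4: ant0:(1,1)->N->(0,1) | ant1:(1,1)->N->(0,1) | ant2:(0,4)->S->(1,4)
  grid max=6 at (1,1)
Step 5: ant0:(0,1)->S->(1,1) | ant1:(0,1)->S->(1,1) | ant2:(1,4)->N->(0,4)
  grid max=9 at (1,1)

(1,1) (1,1) (0,4)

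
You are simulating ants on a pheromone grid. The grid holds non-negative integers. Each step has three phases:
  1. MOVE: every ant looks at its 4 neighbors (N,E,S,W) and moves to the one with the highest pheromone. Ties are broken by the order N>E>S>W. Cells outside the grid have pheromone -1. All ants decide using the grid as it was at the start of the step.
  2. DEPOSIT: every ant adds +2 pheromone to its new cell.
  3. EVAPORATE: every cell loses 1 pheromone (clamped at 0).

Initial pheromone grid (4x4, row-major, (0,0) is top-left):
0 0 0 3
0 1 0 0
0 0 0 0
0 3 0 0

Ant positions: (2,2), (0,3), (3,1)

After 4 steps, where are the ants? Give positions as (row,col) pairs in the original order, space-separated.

Step 1: ant0:(2,2)->N->(1,2) | ant1:(0,3)->S->(1,3) | ant2:(3,1)->N->(2,1)
  grid max=2 at (0,3)
Step 2: ant0:(1,2)->E->(1,3) | ant1:(1,3)->N->(0,3) | ant2:(2,1)->S->(3,1)
  grid max=3 at (0,3)
Step 3: ant0:(1,3)->N->(0,3) | ant1:(0,3)->S->(1,3) | ant2:(3,1)->N->(2,1)
  grid max=4 at (0,3)
Step 4: ant0:(0,3)->S->(1,3) | ant1:(1,3)->N->(0,3) | ant2:(2,1)->S->(3,1)
  grid max=5 at (0,3)

(1,3) (0,3) (3,1)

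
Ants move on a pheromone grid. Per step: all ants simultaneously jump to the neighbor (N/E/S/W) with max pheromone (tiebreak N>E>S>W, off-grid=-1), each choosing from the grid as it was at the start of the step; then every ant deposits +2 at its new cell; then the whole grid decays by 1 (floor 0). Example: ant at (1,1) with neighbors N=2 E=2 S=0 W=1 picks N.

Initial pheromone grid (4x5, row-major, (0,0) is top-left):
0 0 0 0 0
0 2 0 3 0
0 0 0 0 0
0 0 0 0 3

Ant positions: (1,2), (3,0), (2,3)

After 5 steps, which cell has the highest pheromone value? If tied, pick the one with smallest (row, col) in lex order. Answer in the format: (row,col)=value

Step 1: ant0:(1,2)->E->(1,3) | ant1:(3,0)->N->(2,0) | ant2:(2,3)->N->(1,3)
  grid max=6 at (1,3)
Step 2: ant0:(1,3)->N->(0,3) | ant1:(2,0)->N->(1,0) | ant2:(1,3)->N->(0,3)
  grid max=5 at (1,3)
Step 3: ant0:(0,3)->S->(1,3) | ant1:(1,0)->N->(0,0) | ant2:(0,3)->S->(1,3)
  grid max=8 at (1,3)
Step 4: ant0:(1,3)->N->(0,3) | ant1:(0,0)->E->(0,1) | ant2:(1,3)->N->(0,3)
  grid max=7 at (1,3)
Step 5: ant0:(0,3)->S->(1,3) | ant1:(0,1)->E->(0,2) | ant2:(0,3)->S->(1,3)
  grid max=10 at (1,3)
Final grid:
  0 0 1 4 0
  0 0 0 10 0
  0 0 0 0 0
  0 0 0 0 0
Max pheromone 10 at (1,3)

Answer: (1,3)=10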